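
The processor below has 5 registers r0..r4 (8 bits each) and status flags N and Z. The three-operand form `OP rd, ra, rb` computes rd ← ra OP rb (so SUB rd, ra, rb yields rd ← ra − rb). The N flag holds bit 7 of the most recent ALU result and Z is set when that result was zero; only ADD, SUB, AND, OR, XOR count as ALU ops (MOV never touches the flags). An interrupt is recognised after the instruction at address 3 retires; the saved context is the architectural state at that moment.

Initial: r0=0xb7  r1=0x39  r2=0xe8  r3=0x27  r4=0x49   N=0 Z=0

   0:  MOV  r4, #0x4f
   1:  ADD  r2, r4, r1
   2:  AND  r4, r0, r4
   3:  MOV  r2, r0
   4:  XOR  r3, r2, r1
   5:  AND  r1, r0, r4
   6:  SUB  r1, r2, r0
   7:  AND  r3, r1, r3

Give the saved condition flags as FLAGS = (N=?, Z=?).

after  0: r0=0xb7 r1=0x39 r2=0xe8 r3=0x27 r4=0x4f  N=0 Z=0
after  1: r0=0xb7 r1=0x39 r2=0x88 r3=0x27 r4=0x4f  N=1 Z=0
after  2: r0=0xb7 r1=0x39 r2=0x88 r3=0x27 r4=0x07  N=0 Z=0
after  3: r0=0xb7 r1=0x39 r2=0xb7 r3=0x27 r4=0x07  N=0 Z=0
-- IRQ taken; context saved, return-PC = 4 --

FLAGS = (N=0, Z=0)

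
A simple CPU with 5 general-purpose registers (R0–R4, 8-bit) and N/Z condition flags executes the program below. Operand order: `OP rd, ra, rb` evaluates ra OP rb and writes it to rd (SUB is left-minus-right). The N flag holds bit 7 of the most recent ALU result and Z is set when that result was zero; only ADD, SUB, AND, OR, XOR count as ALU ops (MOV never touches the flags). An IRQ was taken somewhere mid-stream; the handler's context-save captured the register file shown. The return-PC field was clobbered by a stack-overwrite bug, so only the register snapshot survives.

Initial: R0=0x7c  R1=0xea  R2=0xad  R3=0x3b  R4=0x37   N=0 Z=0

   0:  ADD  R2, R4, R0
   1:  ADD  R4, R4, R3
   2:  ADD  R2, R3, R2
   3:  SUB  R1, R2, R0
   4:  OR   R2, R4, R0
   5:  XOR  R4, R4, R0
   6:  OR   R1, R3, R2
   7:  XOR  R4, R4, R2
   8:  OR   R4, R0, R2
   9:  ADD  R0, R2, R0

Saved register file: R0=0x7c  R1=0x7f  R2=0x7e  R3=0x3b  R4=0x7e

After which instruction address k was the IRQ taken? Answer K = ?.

K = 8

after  0: R0=0x7c R1=0xea R2=0xb3 R3=0x3b R4=0x37  N=1 Z=0
after  1: R0=0x7c R1=0xea R2=0xb3 R3=0x3b R4=0x72  N=0 Z=0
after  2: R0=0x7c R1=0xea R2=0xee R3=0x3b R4=0x72  N=1 Z=0
after  3: R0=0x7c R1=0x72 R2=0xee R3=0x3b R4=0x72  N=0 Z=0
after  4: R0=0x7c R1=0x72 R2=0x7e R3=0x3b R4=0x72  N=0 Z=0
after  5: R0=0x7c R1=0x72 R2=0x7e R3=0x3b R4=0x0e  N=0 Z=0
after  6: R0=0x7c R1=0x7f R2=0x7e R3=0x3b R4=0x0e  N=0 Z=0
after  7: R0=0x7c R1=0x7f R2=0x7e R3=0x3b R4=0x70  N=0 Z=0
after  8: R0=0x7c R1=0x7f R2=0x7e R3=0x3b R4=0x7e  N=0 Z=0
-- IRQ taken; context saved, return-PC = 9 --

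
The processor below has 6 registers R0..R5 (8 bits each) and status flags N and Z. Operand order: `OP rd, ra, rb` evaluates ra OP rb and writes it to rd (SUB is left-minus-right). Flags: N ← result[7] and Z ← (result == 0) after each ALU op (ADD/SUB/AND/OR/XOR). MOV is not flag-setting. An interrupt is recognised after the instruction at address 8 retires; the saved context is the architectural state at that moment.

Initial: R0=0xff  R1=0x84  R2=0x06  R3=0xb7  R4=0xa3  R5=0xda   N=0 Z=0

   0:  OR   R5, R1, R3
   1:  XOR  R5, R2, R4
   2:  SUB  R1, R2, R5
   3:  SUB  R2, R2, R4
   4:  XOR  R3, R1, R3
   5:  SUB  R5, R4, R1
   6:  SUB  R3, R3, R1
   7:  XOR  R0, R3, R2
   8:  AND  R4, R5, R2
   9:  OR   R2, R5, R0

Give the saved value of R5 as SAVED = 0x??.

SAVED = 0x42

after  0: R0=0xff R1=0x84 R2=0x06 R3=0xb7 R4=0xa3 R5=0xb7  N=1 Z=0
after  1: R0=0xff R1=0x84 R2=0x06 R3=0xb7 R4=0xa3 R5=0xa5  N=1 Z=0
after  2: R0=0xff R1=0x61 R2=0x06 R3=0xb7 R4=0xa3 R5=0xa5  N=0 Z=0
after  3: R0=0xff R1=0x61 R2=0x63 R3=0xb7 R4=0xa3 R5=0xa5  N=0 Z=0
after  4: R0=0xff R1=0x61 R2=0x63 R3=0xd6 R4=0xa3 R5=0xa5  N=1 Z=0
after  5: R0=0xff R1=0x61 R2=0x63 R3=0xd6 R4=0xa3 R5=0x42  N=0 Z=0
after  6: R0=0xff R1=0x61 R2=0x63 R3=0x75 R4=0xa3 R5=0x42  N=0 Z=0
after  7: R0=0x16 R1=0x61 R2=0x63 R3=0x75 R4=0xa3 R5=0x42  N=0 Z=0
after  8: R0=0x16 R1=0x61 R2=0x63 R3=0x75 R4=0x42 R5=0x42  N=0 Z=0
-- IRQ taken; context saved, return-PC = 9 --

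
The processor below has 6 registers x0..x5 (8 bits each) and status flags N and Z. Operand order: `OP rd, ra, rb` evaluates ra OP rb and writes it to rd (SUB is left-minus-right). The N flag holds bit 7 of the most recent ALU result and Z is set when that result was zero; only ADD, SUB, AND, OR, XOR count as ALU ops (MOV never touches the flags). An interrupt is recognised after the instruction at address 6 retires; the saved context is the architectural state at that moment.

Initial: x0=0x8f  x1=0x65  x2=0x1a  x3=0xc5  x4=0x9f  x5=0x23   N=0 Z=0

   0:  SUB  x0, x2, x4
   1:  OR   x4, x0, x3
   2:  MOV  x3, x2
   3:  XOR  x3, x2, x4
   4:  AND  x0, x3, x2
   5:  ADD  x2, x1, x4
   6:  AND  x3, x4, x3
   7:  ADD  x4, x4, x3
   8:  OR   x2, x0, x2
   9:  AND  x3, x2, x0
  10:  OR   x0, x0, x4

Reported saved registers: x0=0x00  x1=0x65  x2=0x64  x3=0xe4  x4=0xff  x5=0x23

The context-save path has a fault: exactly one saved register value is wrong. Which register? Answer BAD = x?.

after  0: x0=0x7b x1=0x65 x2=0x1a x3=0xc5 x4=0x9f x5=0x23  N=0 Z=0
after  1: x0=0x7b x1=0x65 x2=0x1a x3=0xc5 x4=0xff x5=0x23  N=1 Z=0
after  2: x0=0x7b x1=0x65 x2=0x1a x3=0x1a x4=0xff x5=0x23  N=1 Z=0
after  3: x0=0x7b x1=0x65 x2=0x1a x3=0xe5 x4=0xff x5=0x23  N=1 Z=0
after  4: x0=0x00 x1=0x65 x2=0x1a x3=0xe5 x4=0xff x5=0x23  N=0 Z=1
after  5: x0=0x00 x1=0x65 x2=0x64 x3=0xe5 x4=0xff x5=0x23  N=0 Z=0
after  6: x0=0x00 x1=0x65 x2=0x64 x3=0xe5 x4=0xff x5=0x23  N=1 Z=0
-- IRQ taken; context saved, return-PC = 7 --
mismatch: x3: reported 0xe4 vs actual 0xe5

BAD = x3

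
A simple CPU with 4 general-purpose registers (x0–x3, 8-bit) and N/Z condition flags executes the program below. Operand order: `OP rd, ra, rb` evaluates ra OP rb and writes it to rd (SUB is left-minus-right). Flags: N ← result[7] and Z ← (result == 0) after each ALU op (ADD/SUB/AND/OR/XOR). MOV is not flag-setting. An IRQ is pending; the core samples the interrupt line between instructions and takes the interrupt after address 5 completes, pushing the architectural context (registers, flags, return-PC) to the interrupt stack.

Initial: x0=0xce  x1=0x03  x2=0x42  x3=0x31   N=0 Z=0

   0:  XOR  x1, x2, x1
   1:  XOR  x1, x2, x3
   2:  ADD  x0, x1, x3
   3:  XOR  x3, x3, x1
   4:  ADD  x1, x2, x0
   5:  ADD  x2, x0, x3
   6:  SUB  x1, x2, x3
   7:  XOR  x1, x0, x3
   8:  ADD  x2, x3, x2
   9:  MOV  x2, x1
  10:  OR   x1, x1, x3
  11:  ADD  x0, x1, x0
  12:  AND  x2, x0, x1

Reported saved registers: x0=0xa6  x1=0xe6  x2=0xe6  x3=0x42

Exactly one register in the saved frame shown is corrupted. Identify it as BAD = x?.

after  0: x0=0xce x1=0x41 x2=0x42 x3=0x31  N=0 Z=0
after  1: x0=0xce x1=0x73 x2=0x42 x3=0x31  N=0 Z=0
after  2: x0=0xa4 x1=0x73 x2=0x42 x3=0x31  N=1 Z=0
after  3: x0=0xa4 x1=0x73 x2=0x42 x3=0x42  N=0 Z=0
after  4: x0=0xa4 x1=0xe6 x2=0x42 x3=0x42  N=1 Z=0
after  5: x0=0xa4 x1=0xe6 x2=0xe6 x3=0x42  N=1 Z=0
-- IRQ taken; context saved, return-PC = 6 --
mismatch: x0: reported 0xa6 vs actual 0xa4

BAD = x0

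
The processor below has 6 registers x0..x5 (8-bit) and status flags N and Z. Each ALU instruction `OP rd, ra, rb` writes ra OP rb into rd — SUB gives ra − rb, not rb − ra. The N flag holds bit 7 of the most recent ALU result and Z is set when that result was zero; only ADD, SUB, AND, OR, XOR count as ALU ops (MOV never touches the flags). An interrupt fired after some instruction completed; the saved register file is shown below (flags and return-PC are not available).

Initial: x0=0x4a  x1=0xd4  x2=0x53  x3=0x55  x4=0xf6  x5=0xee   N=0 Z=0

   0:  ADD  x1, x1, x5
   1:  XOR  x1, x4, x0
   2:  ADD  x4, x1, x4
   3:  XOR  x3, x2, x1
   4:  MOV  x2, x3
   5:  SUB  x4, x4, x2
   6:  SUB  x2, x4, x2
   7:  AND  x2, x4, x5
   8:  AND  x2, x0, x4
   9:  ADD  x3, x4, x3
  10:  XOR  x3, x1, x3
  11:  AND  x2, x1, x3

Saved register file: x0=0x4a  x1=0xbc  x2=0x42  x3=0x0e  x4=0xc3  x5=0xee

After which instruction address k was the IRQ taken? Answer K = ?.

after  0: x0=0x4a x1=0xc2 x2=0x53 x3=0x55 x4=0xf6 x5=0xee  N=1 Z=0
after  1: x0=0x4a x1=0xbc x2=0x53 x3=0x55 x4=0xf6 x5=0xee  N=1 Z=0
after  2: x0=0x4a x1=0xbc x2=0x53 x3=0x55 x4=0xb2 x5=0xee  N=1 Z=0
after  3: x0=0x4a x1=0xbc x2=0x53 x3=0xef x4=0xb2 x5=0xee  N=1 Z=0
after  4: x0=0x4a x1=0xbc x2=0xef x3=0xef x4=0xb2 x5=0xee  N=1 Z=0
after  5: x0=0x4a x1=0xbc x2=0xef x3=0xef x4=0xc3 x5=0xee  N=1 Z=0
after  6: x0=0x4a x1=0xbc x2=0xd4 x3=0xef x4=0xc3 x5=0xee  N=1 Z=0
after  7: x0=0x4a x1=0xbc x2=0xc2 x3=0xef x4=0xc3 x5=0xee  N=1 Z=0
after  8: x0=0x4a x1=0xbc x2=0x42 x3=0xef x4=0xc3 x5=0xee  N=0 Z=0
after  9: x0=0x4a x1=0xbc x2=0x42 x3=0xb2 x4=0xc3 x5=0xee  N=1 Z=0
after 10: x0=0x4a x1=0xbc x2=0x42 x3=0x0e x4=0xc3 x5=0xee  N=0 Z=0
-- IRQ taken; context saved, return-PC = 11 --

K = 10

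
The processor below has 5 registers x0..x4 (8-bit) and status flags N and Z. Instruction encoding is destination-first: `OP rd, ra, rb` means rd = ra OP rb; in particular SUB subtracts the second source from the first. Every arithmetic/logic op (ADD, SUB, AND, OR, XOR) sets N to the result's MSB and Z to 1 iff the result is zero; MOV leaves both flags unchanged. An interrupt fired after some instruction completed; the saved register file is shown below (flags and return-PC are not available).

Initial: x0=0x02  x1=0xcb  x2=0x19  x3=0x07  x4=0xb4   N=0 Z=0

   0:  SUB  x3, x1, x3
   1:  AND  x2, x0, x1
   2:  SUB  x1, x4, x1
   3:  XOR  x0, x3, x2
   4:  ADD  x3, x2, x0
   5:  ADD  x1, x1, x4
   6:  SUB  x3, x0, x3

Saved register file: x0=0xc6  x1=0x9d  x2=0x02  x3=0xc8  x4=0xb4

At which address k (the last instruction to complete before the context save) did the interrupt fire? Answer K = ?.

K = 5

after  0: x0=0x02 x1=0xcb x2=0x19 x3=0xc4 x4=0xb4  N=1 Z=0
after  1: x0=0x02 x1=0xcb x2=0x02 x3=0xc4 x4=0xb4  N=0 Z=0
after  2: x0=0x02 x1=0xe9 x2=0x02 x3=0xc4 x4=0xb4  N=1 Z=0
after  3: x0=0xc6 x1=0xe9 x2=0x02 x3=0xc4 x4=0xb4  N=1 Z=0
after  4: x0=0xc6 x1=0xe9 x2=0x02 x3=0xc8 x4=0xb4  N=1 Z=0
after  5: x0=0xc6 x1=0x9d x2=0x02 x3=0xc8 x4=0xb4  N=1 Z=0
-- IRQ taken; context saved, return-PC = 6 --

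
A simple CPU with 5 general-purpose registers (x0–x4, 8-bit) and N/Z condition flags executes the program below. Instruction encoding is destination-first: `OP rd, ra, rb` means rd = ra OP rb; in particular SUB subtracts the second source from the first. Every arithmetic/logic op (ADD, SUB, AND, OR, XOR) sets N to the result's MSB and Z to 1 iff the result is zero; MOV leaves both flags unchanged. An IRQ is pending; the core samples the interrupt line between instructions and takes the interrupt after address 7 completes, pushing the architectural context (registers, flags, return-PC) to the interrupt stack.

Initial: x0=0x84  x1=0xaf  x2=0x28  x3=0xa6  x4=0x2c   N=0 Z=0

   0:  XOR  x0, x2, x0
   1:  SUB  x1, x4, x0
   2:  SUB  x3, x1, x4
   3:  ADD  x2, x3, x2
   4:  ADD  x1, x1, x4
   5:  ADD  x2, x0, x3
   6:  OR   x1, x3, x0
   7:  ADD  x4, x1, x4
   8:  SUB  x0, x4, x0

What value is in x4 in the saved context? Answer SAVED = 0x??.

after  0: x0=0xac x1=0xaf x2=0x28 x3=0xa6 x4=0x2c  N=1 Z=0
after  1: x0=0xac x1=0x80 x2=0x28 x3=0xa6 x4=0x2c  N=1 Z=0
after  2: x0=0xac x1=0x80 x2=0x28 x3=0x54 x4=0x2c  N=0 Z=0
after  3: x0=0xac x1=0x80 x2=0x7c x3=0x54 x4=0x2c  N=0 Z=0
after  4: x0=0xac x1=0xac x2=0x7c x3=0x54 x4=0x2c  N=1 Z=0
after  5: x0=0xac x1=0xac x2=0x00 x3=0x54 x4=0x2c  N=0 Z=1
after  6: x0=0xac x1=0xfc x2=0x00 x3=0x54 x4=0x2c  N=1 Z=0
after  7: x0=0xac x1=0xfc x2=0x00 x3=0x54 x4=0x28  N=0 Z=0
-- IRQ taken; context saved, return-PC = 8 --

SAVED = 0x28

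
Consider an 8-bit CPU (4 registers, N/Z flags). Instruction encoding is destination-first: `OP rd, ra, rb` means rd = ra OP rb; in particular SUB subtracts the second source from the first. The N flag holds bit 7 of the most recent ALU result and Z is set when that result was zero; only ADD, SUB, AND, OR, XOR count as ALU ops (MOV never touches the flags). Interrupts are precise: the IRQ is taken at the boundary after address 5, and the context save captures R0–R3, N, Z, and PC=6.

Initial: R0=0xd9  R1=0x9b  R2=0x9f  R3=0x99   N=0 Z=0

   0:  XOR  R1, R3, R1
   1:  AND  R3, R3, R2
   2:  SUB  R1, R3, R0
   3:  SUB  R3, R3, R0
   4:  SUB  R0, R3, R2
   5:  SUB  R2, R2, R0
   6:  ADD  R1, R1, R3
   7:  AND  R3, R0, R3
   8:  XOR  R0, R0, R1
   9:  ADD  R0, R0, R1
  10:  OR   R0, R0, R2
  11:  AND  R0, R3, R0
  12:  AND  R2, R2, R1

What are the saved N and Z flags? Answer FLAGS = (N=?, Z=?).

after  0: R0=0xd9 R1=0x02 R2=0x9f R3=0x99  N=0 Z=0
after  1: R0=0xd9 R1=0x02 R2=0x9f R3=0x99  N=1 Z=0
after  2: R0=0xd9 R1=0xc0 R2=0x9f R3=0x99  N=1 Z=0
after  3: R0=0xd9 R1=0xc0 R2=0x9f R3=0xc0  N=1 Z=0
after  4: R0=0x21 R1=0xc0 R2=0x9f R3=0xc0  N=0 Z=0
after  5: R0=0x21 R1=0xc0 R2=0x7e R3=0xc0  N=0 Z=0
-- IRQ taken; context saved, return-PC = 6 --

FLAGS = (N=0, Z=0)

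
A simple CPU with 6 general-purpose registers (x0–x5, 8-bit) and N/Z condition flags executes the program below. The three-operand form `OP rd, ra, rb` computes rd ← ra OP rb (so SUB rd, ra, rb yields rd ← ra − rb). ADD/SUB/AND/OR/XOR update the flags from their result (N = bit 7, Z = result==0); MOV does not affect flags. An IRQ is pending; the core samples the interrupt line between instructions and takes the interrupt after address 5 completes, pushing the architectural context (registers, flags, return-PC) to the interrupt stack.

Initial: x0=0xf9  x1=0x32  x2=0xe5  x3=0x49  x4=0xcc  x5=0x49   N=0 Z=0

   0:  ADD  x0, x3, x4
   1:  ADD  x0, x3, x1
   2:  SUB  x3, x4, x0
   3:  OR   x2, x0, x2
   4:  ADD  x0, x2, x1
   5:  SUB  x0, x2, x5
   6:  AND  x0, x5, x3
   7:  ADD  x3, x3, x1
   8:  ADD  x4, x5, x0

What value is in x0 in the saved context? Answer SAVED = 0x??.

SAVED = 0xb6

after  0: x0=0x15 x1=0x32 x2=0xe5 x3=0x49 x4=0xcc x5=0x49  N=0 Z=0
after  1: x0=0x7b x1=0x32 x2=0xe5 x3=0x49 x4=0xcc x5=0x49  N=0 Z=0
after  2: x0=0x7b x1=0x32 x2=0xe5 x3=0x51 x4=0xcc x5=0x49  N=0 Z=0
after  3: x0=0x7b x1=0x32 x2=0xff x3=0x51 x4=0xcc x5=0x49  N=1 Z=0
after  4: x0=0x31 x1=0x32 x2=0xff x3=0x51 x4=0xcc x5=0x49  N=0 Z=0
after  5: x0=0xb6 x1=0x32 x2=0xff x3=0x51 x4=0xcc x5=0x49  N=1 Z=0
-- IRQ taken; context saved, return-PC = 6 --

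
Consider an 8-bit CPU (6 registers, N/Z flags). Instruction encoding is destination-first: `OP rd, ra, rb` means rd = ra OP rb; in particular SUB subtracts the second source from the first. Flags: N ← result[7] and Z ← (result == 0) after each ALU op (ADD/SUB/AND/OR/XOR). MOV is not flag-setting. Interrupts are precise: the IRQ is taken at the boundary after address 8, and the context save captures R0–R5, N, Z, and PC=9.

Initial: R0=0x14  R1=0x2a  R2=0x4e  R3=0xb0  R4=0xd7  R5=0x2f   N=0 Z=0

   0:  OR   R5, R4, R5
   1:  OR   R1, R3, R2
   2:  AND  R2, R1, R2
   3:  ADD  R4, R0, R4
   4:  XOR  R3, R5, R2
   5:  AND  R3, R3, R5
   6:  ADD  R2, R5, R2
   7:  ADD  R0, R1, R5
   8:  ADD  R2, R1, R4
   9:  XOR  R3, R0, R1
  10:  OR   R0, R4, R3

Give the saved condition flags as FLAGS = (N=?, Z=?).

after  0: R0=0x14 R1=0x2a R2=0x4e R3=0xb0 R4=0xd7 R5=0xff  N=1 Z=0
after  1: R0=0x14 R1=0xfe R2=0x4e R3=0xb0 R4=0xd7 R5=0xff  N=1 Z=0
after  2: R0=0x14 R1=0xfe R2=0x4e R3=0xb0 R4=0xd7 R5=0xff  N=0 Z=0
after  3: R0=0x14 R1=0xfe R2=0x4e R3=0xb0 R4=0xeb R5=0xff  N=1 Z=0
after  4: R0=0x14 R1=0xfe R2=0x4e R3=0xb1 R4=0xeb R5=0xff  N=1 Z=0
after  5: R0=0x14 R1=0xfe R2=0x4e R3=0xb1 R4=0xeb R5=0xff  N=1 Z=0
after  6: R0=0x14 R1=0xfe R2=0x4d R3=0xb1 R4=0xeb R5=0xff  N=0 Z=0
after  7: R0=0xfd R1=0xfe R2=0x4d R3=0xb1 R4=0xeb R5=0xff  N=1 Z=0
after  8: R0=0xfd R1=0xfe R2=0xe9 R3=0xb1 R4=0xeb R5=0xff  N=1 Z=0
-- IRQ taken; context saved, return-PC = 9 --

FLAGS = (N=1, Z=0)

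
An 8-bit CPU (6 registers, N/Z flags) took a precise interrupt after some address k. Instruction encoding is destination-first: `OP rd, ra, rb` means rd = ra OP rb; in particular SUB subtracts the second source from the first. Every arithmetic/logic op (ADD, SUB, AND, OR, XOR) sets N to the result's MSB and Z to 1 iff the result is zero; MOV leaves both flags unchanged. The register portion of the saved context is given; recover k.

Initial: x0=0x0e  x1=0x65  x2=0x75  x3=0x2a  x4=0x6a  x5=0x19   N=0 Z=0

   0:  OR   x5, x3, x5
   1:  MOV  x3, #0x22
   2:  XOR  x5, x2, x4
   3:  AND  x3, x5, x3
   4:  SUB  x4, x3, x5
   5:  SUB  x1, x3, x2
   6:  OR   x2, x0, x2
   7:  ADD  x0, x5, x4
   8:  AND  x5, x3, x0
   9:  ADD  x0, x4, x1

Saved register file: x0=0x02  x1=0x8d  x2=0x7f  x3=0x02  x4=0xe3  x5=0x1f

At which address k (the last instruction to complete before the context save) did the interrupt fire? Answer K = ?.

K = 7

after  0: x0=0x0e x1=0x65 x2=0x75 x3=0x2a x4=0x6a x5=0x3b  N=0 Z=0
after  1: x0=0x0e x1=0x65 x2=0x75 x3=0x22 x4=0x6a x5=0x3b  N=0 Z=0
after  2: x0=0x0e x1=0x65 x2=0x75 x3=0x22 x4=0x6a x5=0x1f  N=0 Z=0
after  3: x0=0x0e x1=0x65 x2=0x75 x3=0x02 x4=0x6a x5=0x1f  N=0 Z=0
after  4: x0=0x0e x1=0x65 x2=0x75 x3=0x02 x4=0xe3 x5=0x1f  N=1 Z=0
after  5: x0=0x0e x1=0x8d x2=0x75 x3=0x02 x4=0xe3 x5=0x1f  N=1 Z=0
after  6: x0=0x0e x1=0x8d x2=0x7f x3=0x02 x4=0xe3 x5=0x1f  N=0 Z=0
after  7: x0=0x02 x1=0x8d x2=0x7f x3=0x02 x4=0xe3 x5=0x1f  N=0 Z=0
-- IRQ taken; context saved, return-PC = 8 --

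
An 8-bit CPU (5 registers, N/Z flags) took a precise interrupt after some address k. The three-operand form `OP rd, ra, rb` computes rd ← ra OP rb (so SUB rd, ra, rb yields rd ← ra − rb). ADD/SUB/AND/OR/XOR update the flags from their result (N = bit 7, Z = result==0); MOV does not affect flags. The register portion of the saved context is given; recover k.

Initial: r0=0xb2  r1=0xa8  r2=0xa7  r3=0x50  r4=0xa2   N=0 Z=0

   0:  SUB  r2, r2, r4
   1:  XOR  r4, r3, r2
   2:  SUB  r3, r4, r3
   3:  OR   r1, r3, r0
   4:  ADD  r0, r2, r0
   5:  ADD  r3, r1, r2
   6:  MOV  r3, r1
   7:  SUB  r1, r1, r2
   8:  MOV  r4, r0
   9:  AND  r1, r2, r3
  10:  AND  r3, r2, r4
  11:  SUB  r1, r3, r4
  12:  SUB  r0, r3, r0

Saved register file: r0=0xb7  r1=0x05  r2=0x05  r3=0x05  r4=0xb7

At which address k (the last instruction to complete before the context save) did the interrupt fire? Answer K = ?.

after  0: r0=0xb2 r1=0xa8 r2=0x05 r3=0x50 r4=0xa2  N=0 Z=0
after  1: r0=0xb2 r1=0xa8 r2=0x05 r3=0x50 r4=0x55  N=0 Z=0
after  2: r0=0xb2 r1=0xa8 r2=0x05 r3=0x05 r4=0x55  N=0 Z=0
after  3: r0=0xb2 r1=0xb7 r2=0x05 r3=0x05 r4=0x55  N=1 Z=0
after  4: r0=0xb7 r1=0xb7 r2=0x05 r3=0x05 r4=0x55  N=1 Z=0
after  5: r0=0xb7 r1=0xb7 r2=0x05 r3=0xbc r4=0x55  N=1 Z=0
after  6: r0=0xb7 r1=0xb7 r2=0x05 r3=0xb7 r4=0x55  N=1 Z=0
after  7: r0=0xb7 r1=0xb2 r2=0x05 r3=0xb7 r4=0x55  N=1 Z=0
after  8: r0=0xb7 r1=0xb2 r2=0x05 r3=0xb7 r4=0xb7  N=1 Z=0
after  9: r0=0xb7 r1=0x05 r2=0x05 r3=0xb7 r4=0xb7  N=0 Z=0
after 10: r0=0xb7 r1=0x05 r2=0x05 r3=0x05 r4=0xb7  N=0 Z=0
-- IRQ taken; context saved, return-PC = 11 --

K = 10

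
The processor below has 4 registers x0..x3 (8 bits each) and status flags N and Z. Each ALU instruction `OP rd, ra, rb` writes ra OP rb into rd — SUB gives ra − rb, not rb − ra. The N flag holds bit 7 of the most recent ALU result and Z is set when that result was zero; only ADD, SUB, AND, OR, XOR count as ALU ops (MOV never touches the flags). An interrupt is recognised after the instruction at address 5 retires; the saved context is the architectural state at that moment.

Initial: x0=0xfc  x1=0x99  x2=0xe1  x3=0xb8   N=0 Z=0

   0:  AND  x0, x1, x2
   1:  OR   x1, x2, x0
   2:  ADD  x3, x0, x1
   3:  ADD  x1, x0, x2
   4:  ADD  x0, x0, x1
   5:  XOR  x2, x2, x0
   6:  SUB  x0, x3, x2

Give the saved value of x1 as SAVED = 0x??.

SAVED = 0x62

after  0: x0=0x81 x1=0x99 x2=0xe1 x3=0xb8  N=1 Z=0
after  1: x0=0x81 x1=0xe1 x2=0xe1 x3=0xb8  N=1 Z=0
after  2: x0=0x81 x1=0xe1 x2=0xe1 x3=0x62  N=0 Z=0
after  3: x0=0x81 x1=0x62 x2=0xe1 x3=0x62  N=0 Z=0
after  4: x0=0xe3 x1=0x62 x2=0xe1 x3=0x62  N=1 Z=0
after  5: x0=0xe3 x1=0x62 x2=0x02 x3=0x62  N=0 Z=0
-- IRQ taken; context saved, return-PC = 6 --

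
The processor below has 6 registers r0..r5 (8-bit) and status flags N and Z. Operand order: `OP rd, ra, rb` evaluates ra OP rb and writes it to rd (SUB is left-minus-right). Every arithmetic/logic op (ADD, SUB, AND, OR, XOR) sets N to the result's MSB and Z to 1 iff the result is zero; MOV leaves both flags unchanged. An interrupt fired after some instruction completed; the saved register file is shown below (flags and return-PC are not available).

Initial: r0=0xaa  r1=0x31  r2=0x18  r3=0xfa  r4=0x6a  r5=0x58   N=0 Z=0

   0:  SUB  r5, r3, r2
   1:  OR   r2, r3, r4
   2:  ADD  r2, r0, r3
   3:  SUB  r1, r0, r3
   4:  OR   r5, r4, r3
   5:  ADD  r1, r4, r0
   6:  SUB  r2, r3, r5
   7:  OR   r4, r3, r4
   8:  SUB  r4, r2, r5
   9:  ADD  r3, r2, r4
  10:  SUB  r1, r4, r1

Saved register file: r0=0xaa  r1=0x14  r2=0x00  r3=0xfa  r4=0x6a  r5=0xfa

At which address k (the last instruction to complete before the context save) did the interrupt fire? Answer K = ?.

after  0: r0=0xaa r1=0x31 r2=0x18 r3=0xfa r4=0x6a r5=0xe2  N=1 Z=0
after  1: r0=0xaa r1=0x31 r2=0xfa r3=0xfa r4=0x6a r5=0xe2  N=1 Z=0
after  2: r0=0xaa r1=0x31 r2=0xa4 r3=0xfa r4=0x6a r5=0xe2  N=1 Z=0
after  3: r0=0xaa r1=0xb0 r2=0xa4 r3=0xfa r4=0x6a r5=0xe2  N=1 Z=0
after  4: r0=0xaa r1=0xb0 r2=0xa4 r3=0xfa r4=0x6a r5=0xfa  N=1 Z=0
after  5: r0=0xaa r1=0x14 r2=0xa4 r3=0xfa r4=0x6a r5=0xfa  N=0 Z=0
after  6: r0=0xaa r1=0x14 r2=0x00 r3=0xfa r4=0x6a r5=0xfa  N=0 Z=1
-- IRQ taken; context saved, return-PC = 7 --

K = 6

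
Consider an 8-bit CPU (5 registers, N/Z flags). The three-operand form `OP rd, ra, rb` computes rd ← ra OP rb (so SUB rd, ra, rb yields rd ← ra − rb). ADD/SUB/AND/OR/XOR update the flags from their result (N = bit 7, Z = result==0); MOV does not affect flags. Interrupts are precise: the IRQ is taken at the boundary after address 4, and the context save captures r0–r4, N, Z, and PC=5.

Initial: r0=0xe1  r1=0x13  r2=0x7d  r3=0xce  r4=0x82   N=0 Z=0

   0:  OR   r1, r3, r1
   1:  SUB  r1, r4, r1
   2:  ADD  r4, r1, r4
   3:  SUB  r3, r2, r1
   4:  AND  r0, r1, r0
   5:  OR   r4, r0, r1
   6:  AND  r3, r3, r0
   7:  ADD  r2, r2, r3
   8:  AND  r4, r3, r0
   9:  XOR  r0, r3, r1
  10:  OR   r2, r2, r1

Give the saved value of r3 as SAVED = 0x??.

SAVED = 0xda

after  0: r0=0xe1 r1=0xdf r2=0x7d r3=0xce r4=0x82  N=1 Z=0
after  1: r0=0xe1 r1=0xa3 r2=0x7d r3=0xce r4=0x82  N=1 Z=0
after  2: r0=0xe1 r1=0xa3 r2=0x7d r3=0xce r4=0x25  N=0 Z=0
after  3: r0=0xe1 r1=0xa3 r2=0x7d r3=0xda r4=0x25  N=1 Z=0
after  4: r0=0xa1 r1=0xa3 r2=0x7d r3=0xda r4=0x25  N=1 Z=0
-- IRQ taken; context saved, return-PC = 5 --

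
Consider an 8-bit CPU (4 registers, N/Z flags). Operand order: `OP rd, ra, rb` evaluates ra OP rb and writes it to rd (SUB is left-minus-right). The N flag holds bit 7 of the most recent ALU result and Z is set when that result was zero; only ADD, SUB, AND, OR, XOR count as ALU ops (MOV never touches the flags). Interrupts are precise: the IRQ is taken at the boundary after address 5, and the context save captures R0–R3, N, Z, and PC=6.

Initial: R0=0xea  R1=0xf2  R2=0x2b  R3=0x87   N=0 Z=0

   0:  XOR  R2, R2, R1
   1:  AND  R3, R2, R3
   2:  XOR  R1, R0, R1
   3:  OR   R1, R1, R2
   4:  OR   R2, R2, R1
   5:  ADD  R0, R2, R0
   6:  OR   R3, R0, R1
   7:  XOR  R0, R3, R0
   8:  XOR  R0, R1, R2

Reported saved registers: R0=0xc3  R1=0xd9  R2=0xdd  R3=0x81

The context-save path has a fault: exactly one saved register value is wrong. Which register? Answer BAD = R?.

after  0: R0=0xea R1=0xf2 R2=0xd9 R3=0x87  N=1 Z=0
after  1: R0=0xea R1=0xf2 R2=0xd9 R3=0x81  N=1 Z=0
after  2: R0=0xea R1=0x18 R2=0xd9 R3=0x81  N=0 Z=0
after  3: R0=0xea R1=0xd9 R2=0xd9 R3=0x81  N=1 Z=0
after  4: R0=0xea R1=0xd9 R2=0xd9 R3=0x81  N=1 Z=0
after  5: R0=0xc3 R1=0xd9 R2=0xd9 R3=0x81  N=1 Z=0
-- IRQ taken; context saved, return-PC = 6 --
mismatch: R2: reported 0xdd vs actual 0xd9

BAD = R2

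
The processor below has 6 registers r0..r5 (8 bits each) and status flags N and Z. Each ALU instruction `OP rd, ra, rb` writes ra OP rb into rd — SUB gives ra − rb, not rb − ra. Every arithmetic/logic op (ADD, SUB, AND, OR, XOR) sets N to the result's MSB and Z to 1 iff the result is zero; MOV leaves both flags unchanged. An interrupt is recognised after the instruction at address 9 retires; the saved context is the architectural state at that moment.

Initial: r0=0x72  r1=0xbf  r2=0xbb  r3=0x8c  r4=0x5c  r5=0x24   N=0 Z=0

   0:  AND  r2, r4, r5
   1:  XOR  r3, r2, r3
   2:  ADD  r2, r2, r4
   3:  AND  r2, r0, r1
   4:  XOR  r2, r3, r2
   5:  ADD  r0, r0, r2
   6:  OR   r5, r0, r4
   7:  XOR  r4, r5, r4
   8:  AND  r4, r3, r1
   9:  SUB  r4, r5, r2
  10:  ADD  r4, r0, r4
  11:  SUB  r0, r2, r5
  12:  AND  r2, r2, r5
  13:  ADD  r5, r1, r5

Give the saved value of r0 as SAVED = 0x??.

after  0: r0=0x72 r1=0xbf r2=0x04 r3=0x8c r4=0x5c r5=0x24  N=0 Z=0
after  1: r0=0x72 r1=0xbf r2=0x04 r3=0x88 r4=0x5c r5=0x24  N=1 Z=0
after  2: r0=0x72 r1=0xbf r2=0x60 r3=0x88 r4=0x5c r5=0x24  N=0 Z=0
after  3: r0=0x72 r1=0xbf r2=0x32 r3=0x88 r4=0x5c r5=0x24  N=0 Z=0
after  4: r0=0x72 r1=0xbf r2=0xba r3=0x88 r4=0x5c r5=0x24  N=1 Z=0
after  5: r0=0x2c r1=0xbf r2=0xba r3=0x88 r4=0x5c r5=0x24  N=0 Z=0
after  6: r0=0x2c r1=0xbf r2=0xba r3=0x88 r4=0x5c r5=0x7c  N=0 Z=0
after  7: r0=0x2c r1=0xbf r2=0xba r3=0x88 r4=0x20 r5=0x7c  N=0 Z=0
after  8: r0=0x2c r1=0xbf r2=0xba r3=0x88 r4=0x88 r5=0x7c  N=1 Z=0
after  9: r0=0x2c r1=0xbf r2=0xba r3=0x88 r4=0xc2 r5=0x7c  N=1 Z=0
-- IRQ taken; context saved, return-PC = 10 --

SAVED = 0x2c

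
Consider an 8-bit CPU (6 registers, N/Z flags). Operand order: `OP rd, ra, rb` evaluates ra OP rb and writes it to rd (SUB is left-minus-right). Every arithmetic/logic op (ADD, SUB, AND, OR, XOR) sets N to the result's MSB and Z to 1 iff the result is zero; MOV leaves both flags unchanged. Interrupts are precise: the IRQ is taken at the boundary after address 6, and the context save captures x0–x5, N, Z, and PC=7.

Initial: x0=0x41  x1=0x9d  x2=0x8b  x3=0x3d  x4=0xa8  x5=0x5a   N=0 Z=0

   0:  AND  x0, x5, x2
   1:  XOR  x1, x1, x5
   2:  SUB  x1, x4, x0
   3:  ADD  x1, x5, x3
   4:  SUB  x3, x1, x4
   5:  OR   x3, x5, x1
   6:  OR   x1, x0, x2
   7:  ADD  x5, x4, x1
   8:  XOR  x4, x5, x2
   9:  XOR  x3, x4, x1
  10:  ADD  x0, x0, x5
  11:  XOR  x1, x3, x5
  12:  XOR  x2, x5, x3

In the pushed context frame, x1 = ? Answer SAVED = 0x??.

SAVED = 0x8b

after  0: x0=0x0a x1=0x9d x2=0x8b x3=0x3d x4=0xa8 x5=0x5a  N=0 Z=0
after  1: x0=0x0a x1=0xc7 x2=0x8b x3=0x3d x4=0xa8 x5=0x5a  N=1 Z=0
after  2: x0=0x0a x1=0x9e x2=0x8b x3=0x3d x4=0xa8 x5=0x5a  N=1 Z=0
after  3: x0=0x0a x1=0x97 x2=0x8b x3=0x3d x4=0xa8 x5=0x5a  N=1 Z=0
after  4: x0=0x0a x1=0x97 x2=0x8b x3=0xef x4=0xa8 x5=0x5a  N=1 Z=0
after  5: x0=0x0a x1=0x97 x2=0x8b x3=0xdf x4=0xa8 x5=0x5a  N=1 Z=0
after  6: x0=0x0a x1=0x8b x2=0x8b x3=0xdf x4=0xa8 x5=0x5a  N=1 Z=0
-- IRQ taken; context saved, return-PC = 7 --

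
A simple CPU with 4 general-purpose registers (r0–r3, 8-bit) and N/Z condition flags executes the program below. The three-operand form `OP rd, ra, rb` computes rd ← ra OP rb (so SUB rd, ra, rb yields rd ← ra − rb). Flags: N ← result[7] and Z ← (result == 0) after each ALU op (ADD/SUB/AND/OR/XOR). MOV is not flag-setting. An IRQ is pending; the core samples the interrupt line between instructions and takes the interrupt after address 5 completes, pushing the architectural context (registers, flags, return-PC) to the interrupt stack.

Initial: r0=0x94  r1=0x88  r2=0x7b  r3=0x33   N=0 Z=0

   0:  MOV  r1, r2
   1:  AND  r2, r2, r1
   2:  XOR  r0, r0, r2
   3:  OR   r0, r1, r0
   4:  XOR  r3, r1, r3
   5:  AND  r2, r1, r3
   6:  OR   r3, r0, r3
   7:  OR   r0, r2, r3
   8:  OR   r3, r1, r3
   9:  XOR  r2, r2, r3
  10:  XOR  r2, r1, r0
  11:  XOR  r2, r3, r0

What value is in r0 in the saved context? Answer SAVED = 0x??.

after  0: r0=0x94 r1=0x7b r2=0x7b r3=0x33  N=0 Z=0
after  1: r0=0x94 r1=0x7b r2=0x7b r3=0x33  N=0 Z=0
after  2: r0=0xef r1=0x7b r2=0x7b r3=0x33  N=1 Z=0
after  3: r0=0xff r1=0x7b r2=0x7b r3=0x33  N=1 Z=0
after  4: r0=0xff r1=0x7b r2=0x7b r3=0x48  N=0 Z=0
after  5: r0=0xff r1=0x7b r2=0x48 r3=0x48  N=0 Z=0
-- IRQ taken; context saved, return-PC = 6 --

SAVED = 0xff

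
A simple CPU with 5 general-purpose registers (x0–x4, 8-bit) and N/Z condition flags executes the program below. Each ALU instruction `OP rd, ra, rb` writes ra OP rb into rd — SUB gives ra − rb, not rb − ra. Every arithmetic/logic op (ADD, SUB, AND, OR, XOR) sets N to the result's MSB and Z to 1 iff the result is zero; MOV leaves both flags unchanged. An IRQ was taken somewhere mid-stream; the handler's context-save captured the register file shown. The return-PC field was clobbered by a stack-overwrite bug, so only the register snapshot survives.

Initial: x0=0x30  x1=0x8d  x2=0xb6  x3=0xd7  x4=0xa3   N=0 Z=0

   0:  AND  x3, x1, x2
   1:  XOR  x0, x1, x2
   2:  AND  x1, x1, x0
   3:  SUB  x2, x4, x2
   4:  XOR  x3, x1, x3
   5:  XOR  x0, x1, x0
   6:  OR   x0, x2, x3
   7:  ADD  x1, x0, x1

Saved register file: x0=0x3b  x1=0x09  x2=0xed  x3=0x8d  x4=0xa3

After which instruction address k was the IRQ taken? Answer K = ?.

K = 4

after  0: x0=0x30 x1=0x8d x2=0xb6 x3=0x84 x4=0xa3  N=1 Z=0
after  1: x0=0x3b x1=0x8d x2=0xb6 x3=0x84 x4=0xa3  N=0 Z=0
after  2: x0=0x3b x1=0x09 x2=0xb6 x3=0x84 x4=0xa3  N=0 Z=0
after  3: x0=0x3b x1=0x09 x2=0xed x3=0x84 x4=0xa3  N=1 Z=0
after  4: x0=0x3b x1=0x09 x2=0xed x3=0x8d x4=0xa3  N=1 Z=0
-- IRQ taken; context saved, return-PC = 5 --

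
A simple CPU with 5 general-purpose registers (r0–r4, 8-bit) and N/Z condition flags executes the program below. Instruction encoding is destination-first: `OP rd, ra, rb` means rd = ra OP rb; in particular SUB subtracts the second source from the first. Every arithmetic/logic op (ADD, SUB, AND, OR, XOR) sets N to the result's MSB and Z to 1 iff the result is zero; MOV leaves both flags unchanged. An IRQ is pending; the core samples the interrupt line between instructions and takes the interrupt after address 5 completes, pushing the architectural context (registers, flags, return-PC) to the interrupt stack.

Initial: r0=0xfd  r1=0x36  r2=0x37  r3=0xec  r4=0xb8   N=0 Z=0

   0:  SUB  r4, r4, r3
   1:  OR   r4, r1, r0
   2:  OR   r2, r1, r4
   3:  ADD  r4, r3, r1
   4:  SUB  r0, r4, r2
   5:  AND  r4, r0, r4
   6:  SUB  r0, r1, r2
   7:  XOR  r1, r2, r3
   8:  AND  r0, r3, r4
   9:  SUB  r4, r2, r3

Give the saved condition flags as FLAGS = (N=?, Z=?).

after  0: r0=0xfd r1=0x36 r2=0x37 r3=0xec r4=0xcc  N=1 Z=0
after  1: r0=0xfd r1=0x36 r2=0x37 r3=0xec r4=0xff  N=1 Z=0
after  2: r0=0xfd r1=0x36 r2=0xff r3=0xec r4=0xff  N=1 Z=0
after  3: r0=0xfd r1=0x36 r2=0xff r3=0xec r4=0x22  N=0 Z=0
after  4: r0=0x23 r1=0x36 r2=0xff r3=0xec r4=0x22  N=0 Z=0
after  5: r0=0x23 r1=0x36 r2=0xff r3=0xec r4=0x22  N=0 Z=0
-- IRQ taken; context saved, return-PC = 6 --

FLAGS = (N=0, Z=0)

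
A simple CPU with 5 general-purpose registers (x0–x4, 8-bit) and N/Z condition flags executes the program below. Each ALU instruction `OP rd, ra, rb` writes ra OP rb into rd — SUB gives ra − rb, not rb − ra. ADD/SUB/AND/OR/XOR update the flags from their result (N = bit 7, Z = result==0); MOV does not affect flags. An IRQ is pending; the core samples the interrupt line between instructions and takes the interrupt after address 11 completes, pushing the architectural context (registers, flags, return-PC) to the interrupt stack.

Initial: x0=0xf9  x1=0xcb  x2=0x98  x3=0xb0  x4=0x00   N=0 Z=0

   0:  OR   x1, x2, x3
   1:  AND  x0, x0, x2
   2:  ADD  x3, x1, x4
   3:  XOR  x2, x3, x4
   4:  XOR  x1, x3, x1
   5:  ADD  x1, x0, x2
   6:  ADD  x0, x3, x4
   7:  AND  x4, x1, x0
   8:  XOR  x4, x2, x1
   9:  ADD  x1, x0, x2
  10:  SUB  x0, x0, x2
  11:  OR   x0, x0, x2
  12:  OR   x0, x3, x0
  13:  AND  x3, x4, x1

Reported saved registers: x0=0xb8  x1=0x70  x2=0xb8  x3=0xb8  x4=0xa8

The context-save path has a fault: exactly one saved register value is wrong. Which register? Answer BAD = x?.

BAD = x4

after  0: x0=0xf9 x1=0xb8 x2=0x98 x3=0xb0 x4=0x00  N=1 Z=0
after  1: x0=0x98 x1=0xb8 x2=0x98 x3=0xb0 x4=0x00  N=1 Z=0
after  2: x0=0x98 x1=0xb8 x2=0x98 x3=0xb8 x4=0x00  N=1 Z=0
after  3: x0=0x98 x1=0xb8 x2=0xb8 x3=0xb8 x4=0x00  N=1 Z=0
after  4: x0=0x98 x1=0x00 x2=0xb8 x3=0xb8 x4=0x00  N=0 Z=1
after  5: x0=0x98 x1=0x50 x2=0xb8 x3=0xb8 x4=0x00  N=0 Z=0
after  6: x0=0xb8 x1=0x50 x2=0xb8 x3=0xb8 x4=0x00  N=1 Z=0
after  7: x0=0xb8 x1=0x50 x2=0xb8 x3=0xb8 x4=0x10  N=0 Z=0
after  8: x0=0xb8 x1=0x50 x2=0xb8 x3=0xb8 x4=0xe8  N=1 Z=0
after  9: x0=0xb8 x1=0x70 x2=0xb8 x3=0xb8 x4=0xe8  N=0 Z=0
after 10: x0=0x00 x1=0x70 x2=0xb8 x3=0xb8 x4=0xe8  N=0 Z=1
after 11: x0=0xb8 x1=0x70 x2=0xb8 x3=0xb8 x4=0xe8  N=1 Z=0
-- IRQ taken; context saved, return-PC = 12 --
mismatch: x4: reported 0xa8 vs actual 0xe8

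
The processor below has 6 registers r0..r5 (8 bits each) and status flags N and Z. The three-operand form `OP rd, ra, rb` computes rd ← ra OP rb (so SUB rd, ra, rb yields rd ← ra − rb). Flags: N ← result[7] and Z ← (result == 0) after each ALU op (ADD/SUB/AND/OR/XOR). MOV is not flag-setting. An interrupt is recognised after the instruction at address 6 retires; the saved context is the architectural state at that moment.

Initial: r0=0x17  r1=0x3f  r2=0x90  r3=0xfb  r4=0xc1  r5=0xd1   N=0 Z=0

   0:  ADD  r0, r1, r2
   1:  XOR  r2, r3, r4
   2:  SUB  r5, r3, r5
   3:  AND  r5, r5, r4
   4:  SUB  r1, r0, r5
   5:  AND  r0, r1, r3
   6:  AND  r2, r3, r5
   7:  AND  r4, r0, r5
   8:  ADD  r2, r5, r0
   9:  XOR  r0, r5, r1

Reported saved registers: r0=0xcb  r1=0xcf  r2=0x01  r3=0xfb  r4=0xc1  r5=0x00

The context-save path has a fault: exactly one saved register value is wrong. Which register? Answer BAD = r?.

after  0: r0=0xcf r1=0x3f r2=0x90 r3=0xfb r4=0xc1 r5=0xd1  N=1 Z=0
after  1: r0=0xcf r1=0x3f r2=0x3a r3=0xfb r4=0xc1 r5=0xd1  N=0 Z=0
after  2: r0=0xcf r1=0x3f r2=0x3a r3=0xfb r4=0xc1 r5=0x2a  N=0 Z=0
after  3: r0=0xcf r1=0x3f r2=0x3a r3=0xfb r4=0xc1 r5=0x00  N=0 Z=1
after  4: r0=0xcf r1=0xcf r2=0x3a r3=0xfb r4=0xc1 r5=0x00  N=1 Z=0
after  5: r0=0xcb r1=0xcf r2=0x3a r3=0xfb r4=0xc1 r5=0x00  N=1 Z=0
after  6: r0=0xcb r1=0xcf r2=0x00 r3=0xfb r4=0xc1 r5=0x00  N=0 Z=1
-- IRQ taken; context saved, return-PC = 7 --
mismatch: r2: reported 0x01 vs actual 0x00

BAD = r2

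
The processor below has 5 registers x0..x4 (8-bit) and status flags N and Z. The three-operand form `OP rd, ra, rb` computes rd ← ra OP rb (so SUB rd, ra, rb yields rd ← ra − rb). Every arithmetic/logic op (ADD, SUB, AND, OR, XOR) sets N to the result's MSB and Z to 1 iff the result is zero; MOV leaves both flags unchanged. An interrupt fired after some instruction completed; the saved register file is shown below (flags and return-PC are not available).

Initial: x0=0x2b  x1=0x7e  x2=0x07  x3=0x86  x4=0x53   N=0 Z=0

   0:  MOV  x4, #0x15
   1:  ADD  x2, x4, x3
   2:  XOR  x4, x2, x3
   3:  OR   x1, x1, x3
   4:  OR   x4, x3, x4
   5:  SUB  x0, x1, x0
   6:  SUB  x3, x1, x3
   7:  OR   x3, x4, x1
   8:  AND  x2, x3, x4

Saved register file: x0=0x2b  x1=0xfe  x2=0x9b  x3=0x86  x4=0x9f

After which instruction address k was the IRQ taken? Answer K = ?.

K = 4

after  0: x0=0x2b x1=0x7e x2=0x07 x3=0x86 x4=0x15  N=0 Z=0
after  1: x0=0x2b x1=0x7e x2=0x9b x3=0x86 x4=0x15  N=1 Z=0
after  2: x0=0x2b x1=0x7e x2=0x9b x3=0x86 x4=0x1d  N=0 Z=0
after  3: x0=0x2b x1=0xfe x2=0x9b x3=0x86 x4=0x1d  N=1 Z=0
after  4: x0=0x2b x1=0xfe x2=0x9b x3=0x86 x4=0x9f  N=1 Z=0
-- IRQ taken; context saved, return-PC = 5 --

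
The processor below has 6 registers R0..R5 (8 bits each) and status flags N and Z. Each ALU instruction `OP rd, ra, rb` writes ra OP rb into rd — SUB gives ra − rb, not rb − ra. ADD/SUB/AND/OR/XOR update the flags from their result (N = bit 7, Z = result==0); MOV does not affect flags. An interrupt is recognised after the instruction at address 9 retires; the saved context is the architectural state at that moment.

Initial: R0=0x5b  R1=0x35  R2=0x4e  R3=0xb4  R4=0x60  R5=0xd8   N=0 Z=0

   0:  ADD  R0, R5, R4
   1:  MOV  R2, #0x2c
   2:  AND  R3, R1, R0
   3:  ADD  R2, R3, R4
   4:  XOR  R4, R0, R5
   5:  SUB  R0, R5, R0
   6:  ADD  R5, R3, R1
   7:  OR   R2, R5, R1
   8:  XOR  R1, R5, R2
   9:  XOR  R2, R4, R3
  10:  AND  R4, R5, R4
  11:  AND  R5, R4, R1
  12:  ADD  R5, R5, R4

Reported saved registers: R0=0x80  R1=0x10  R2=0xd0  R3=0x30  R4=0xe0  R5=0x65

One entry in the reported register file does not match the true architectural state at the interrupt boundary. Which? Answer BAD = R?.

after  0: R0=0x38 R1=0x35 R2=0x4e R3=0xb4 R4=0x60 R5=0xd8  N=0 Z=0
after  1: R0=0x38 R1=0x35 R2=0x2c R3=0xb4 R4=0x60 R5=0xd8  N=0 Z=0
after  2: R0=0x38 R1=0x35 R2=0x2c R3=0x30 R4=0x60 R5=0xd8  N=0 Z=0
after  3: R0=0x38 R1=0x35 R2=0x90 R3=0x30 R4=0x60 R5=0xd8  N=1 Z=0
after  4: R0=0x38 R1=0x35 R2=0x90 R3=0x30 R4=0xe0 R5=0xd8  N=1 Z=0
after  5: R0=0xa0 R1=0x35 R2=0x90 R3=0x30 R4=0xe0 R5=0xd8  N=1 Z=0
after  6: R0=0xa0 R1=0x35 R2=0x90 R3=0x30 R4=0xe0 R5=0x65  N=0 Z=0
after  7: R0=0xa0 R1=0x35 R2=0x75 R3=0x30 R4=0xe0 R5=0x65  N=0 Z=0
after  8: R0=0xa0 R1=0x10 R2=0x75 R3=0x30 R4=0xe0 R5=0x65  N=0 Z=0
after  9: R0=0xa0 R1=0x10 R2=0xd0 R3=0x30 R4=0xe0 R5=0x65  N=1 Z=0
-- IRQ taken; context saved, return-PC = 10 --
mismatch: R0: reported 0x80 vs actual 0xa0

BAD = R0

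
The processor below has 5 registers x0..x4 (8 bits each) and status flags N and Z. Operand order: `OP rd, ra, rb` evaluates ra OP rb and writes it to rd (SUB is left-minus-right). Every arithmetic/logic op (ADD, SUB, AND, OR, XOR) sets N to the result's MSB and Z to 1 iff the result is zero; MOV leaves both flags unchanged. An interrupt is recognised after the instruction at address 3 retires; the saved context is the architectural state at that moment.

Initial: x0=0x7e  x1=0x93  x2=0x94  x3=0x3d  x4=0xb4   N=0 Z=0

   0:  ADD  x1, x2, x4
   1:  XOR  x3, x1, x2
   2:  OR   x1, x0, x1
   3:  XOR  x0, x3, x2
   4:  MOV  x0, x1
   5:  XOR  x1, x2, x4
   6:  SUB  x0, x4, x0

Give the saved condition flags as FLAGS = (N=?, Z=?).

after  0: x0=0x7e x1=0x48 x2=0x94 x3=0x3d x4=0xb4  N=0 Z=0
after  1: x0=0x7e x1=0x48 x2=0x94 x3=0xdc x4=0xb4  N=1 Z=0
after  2: x0=0x7e x1=0x7e x2=0x94 x3=0xdc x4=0xb4  N=0 Z=0
after  3: x0=0x48 x1=0x7e x2=0x94 x3=0xdc x4=0xb4  N=0 Z=0
-- IRQ taken; context saved, return-PC = 4 --

FLAGS = (N=0, Z=0)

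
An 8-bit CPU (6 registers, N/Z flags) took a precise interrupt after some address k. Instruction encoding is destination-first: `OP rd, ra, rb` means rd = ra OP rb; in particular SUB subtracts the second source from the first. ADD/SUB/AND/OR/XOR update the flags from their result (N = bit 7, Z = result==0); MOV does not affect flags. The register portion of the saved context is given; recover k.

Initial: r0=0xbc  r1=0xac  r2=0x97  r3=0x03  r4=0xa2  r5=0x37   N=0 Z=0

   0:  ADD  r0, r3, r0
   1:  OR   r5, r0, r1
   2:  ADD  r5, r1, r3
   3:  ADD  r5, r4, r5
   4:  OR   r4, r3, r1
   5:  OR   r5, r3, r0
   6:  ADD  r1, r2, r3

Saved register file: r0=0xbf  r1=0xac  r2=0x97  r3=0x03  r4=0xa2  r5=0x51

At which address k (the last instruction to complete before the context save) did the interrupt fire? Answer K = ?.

K = 3

after  0: r0=0xbf r1=0xac r2=0x97 r3=0x03 r4=0xa2 r5=0x37  N=1 Z=0
after  1: r0=0xbf r1=0xac r2=0x97 r3=0x03 r4=0xa2 r5=0xbf  N=1 Z=0
after  2: r0=0xbf r1=0xac r2=0x97 r3=0x03 r4=0xa2 r5=0xaf  N=1 Z=0
after  3: r0=0xbf r1=0xac r2=0x97 r3=0x03 r4=0xa2 r5=0x51  N=0 Z=0
-- IRQ taken; context saved, return-PC = 4 --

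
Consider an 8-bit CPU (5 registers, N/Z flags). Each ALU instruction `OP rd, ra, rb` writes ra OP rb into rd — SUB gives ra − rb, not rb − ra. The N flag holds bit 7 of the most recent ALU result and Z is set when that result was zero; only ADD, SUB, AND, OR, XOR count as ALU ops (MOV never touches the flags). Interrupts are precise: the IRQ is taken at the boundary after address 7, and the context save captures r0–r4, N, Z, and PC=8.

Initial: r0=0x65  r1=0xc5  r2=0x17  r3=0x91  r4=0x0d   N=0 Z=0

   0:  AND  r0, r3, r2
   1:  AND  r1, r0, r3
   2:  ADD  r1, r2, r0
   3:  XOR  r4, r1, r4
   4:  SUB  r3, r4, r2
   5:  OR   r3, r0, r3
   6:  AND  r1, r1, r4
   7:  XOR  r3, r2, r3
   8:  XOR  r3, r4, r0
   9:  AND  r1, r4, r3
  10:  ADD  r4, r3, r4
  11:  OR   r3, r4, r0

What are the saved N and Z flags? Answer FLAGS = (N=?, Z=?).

after  0: r0=0x11 r1=0xc5 r2=0x17 r3=0x91 r4=0x0d  N=0 Z=0
after  1: r0=0x11 r1=0x11 r2=0x17 r3=0x91 r4=0x0d  N=0 Z=0
after  2: r0=0x11 r1=0x28 r2=0x17 r3=0x91 r4=0x0d  N=0 Z=0
after  3: r0=0x11 r1=0x28 r2=0x17 r3=0x91 r4=0x25  N=0 Z=0
after  4: r0=0x11 r1=0x28 r2=0x17 r3=0x0e r4=0x25  N=0 Z=0
after  5: r0=0x11 r1=0x28 r2=0x17 r3=0x1f r4=0x25  N=0 Z=0
after  6: r0=0x11 r1=0x20 r2=0x17 r3=0x1f r4=0x25  N=0 Z=0
after  7: r0=0x11 r1=0x20 r2=0x17 r3=0x08 r4=0x25  N=0 Z=0
-- IRQ taken; context saved, return-PC = 8 --

FLAGS = (N=0, Z=0)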